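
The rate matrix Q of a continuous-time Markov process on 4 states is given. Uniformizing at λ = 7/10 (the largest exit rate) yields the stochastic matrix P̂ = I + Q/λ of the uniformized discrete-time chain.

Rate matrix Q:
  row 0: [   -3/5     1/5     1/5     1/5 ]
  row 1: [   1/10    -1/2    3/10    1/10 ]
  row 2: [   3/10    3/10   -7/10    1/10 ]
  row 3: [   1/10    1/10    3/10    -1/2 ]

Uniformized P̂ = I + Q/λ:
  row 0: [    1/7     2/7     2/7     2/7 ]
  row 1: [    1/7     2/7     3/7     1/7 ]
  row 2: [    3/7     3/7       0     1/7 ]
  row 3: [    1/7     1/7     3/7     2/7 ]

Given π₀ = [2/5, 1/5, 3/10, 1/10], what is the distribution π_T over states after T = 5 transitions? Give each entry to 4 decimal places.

t=0: π = [0.4000, 0.2000, 0.3000, 0.1000]
t=1: π = [0.2286, 0.3143, 0.2429, 0.2143]
t=2: π = [0.2122, 0.2898, 0.2918, 0.2061]
t=3: π = [0.2262, 0.2980, 0.2732, 0.2026]
t=4: π = [0.2209, 0.2958, 0.2792, 0.2041]
t=5: π = [0.2226, 0.2964, 0.2774, 0.2036]

π = [0.2226, 0.2964, 0.2774, 0.2036]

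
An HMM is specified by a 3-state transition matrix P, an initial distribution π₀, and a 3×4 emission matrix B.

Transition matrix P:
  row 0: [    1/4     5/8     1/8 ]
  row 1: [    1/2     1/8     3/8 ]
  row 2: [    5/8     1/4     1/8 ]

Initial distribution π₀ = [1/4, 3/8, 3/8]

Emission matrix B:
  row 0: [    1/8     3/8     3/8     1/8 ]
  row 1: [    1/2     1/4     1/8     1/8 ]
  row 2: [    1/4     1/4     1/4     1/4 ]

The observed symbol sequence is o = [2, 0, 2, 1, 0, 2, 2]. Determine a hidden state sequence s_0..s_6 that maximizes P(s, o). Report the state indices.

t=0: δ = [9.375e-02, 4.688e-02, 9.375e-02]  (obs o_0=2)
t=1: δ = [7.324e-03, 2.930e-02, 4.395e-03]  ψ = [2, 0, 1]  (obs o_1=0)
t=2: δ = [5.493e-03, 5.722e-04, 2.747e-03]  ψ = [1, 0, 1]  (obs o_2=2)
t=3: δ = [6.437e-04, 8.583e-04, 1.717e-04]  ψ = [2, 0, 0]  (obs o_3=1)
t=4: δ = [5.364e-05, 2.012e-04, 8.047e-05]  ψ = [1, 0, 1]  (obs o_4=0)
t=5: δ = [3.772e-05, 4.191e-06, 1.886e-05]  ψ = [1, 0, 1]  (obs o_5=2)
t=6: δ = [4.420e-06, 2.947e-06, 1.179e-06]  ψ = [2, 0, 0]  (obs o_6=2)
backtrack: best end state = 0; path = [0, 1, 2, 0, 1, 2, 0]

path = [0, 1, 2, 0, 1, 2, 0]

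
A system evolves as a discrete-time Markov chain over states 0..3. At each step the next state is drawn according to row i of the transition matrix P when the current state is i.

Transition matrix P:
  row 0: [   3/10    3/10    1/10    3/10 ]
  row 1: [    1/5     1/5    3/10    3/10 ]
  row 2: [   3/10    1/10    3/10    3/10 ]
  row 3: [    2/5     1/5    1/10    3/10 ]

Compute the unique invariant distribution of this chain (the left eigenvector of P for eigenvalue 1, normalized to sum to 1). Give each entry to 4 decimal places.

π = [0.3087, 0.2130, 0.1783, 0.3000]

Balance equations π_j = Σ_i π_i·P[i][j]:
  π_0 = 3/10·π_0 + 1/5·π_1 + 3/10·π_2 + 2/5·π_3
  π_1 = 3/10·π_0 + 1/5·π_1 + 1/10·π_2 + 1/5·π_3
  π_2 = 1/10·π_0 + 3/10·π_1 + 3/10·π_2 + 1/10·π_3
  normalize: π_0 + π_1 + π_2 + π_3 = 1
Solving the linear system gives exactly π = [71/230, 49/230, 41/230, 3/10].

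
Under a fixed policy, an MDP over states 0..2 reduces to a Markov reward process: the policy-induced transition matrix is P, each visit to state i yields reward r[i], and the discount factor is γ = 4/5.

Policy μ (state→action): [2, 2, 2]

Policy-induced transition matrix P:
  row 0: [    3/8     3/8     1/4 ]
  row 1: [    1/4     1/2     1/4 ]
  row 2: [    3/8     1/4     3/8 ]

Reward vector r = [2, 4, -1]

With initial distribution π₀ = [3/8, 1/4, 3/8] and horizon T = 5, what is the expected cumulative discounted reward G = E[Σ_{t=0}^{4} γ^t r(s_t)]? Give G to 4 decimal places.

t=0: π = [0.3750, 0.2500, 0.3750], E[r] = 1.3750, γ^t·E[r] = 1.375000, running G = 1.375000
t=1: π = [0.3438, 0.3594, 0.2969], E[r] = 1.8281, γ^t·E[r] = 1.462500, running G = 2.837500
t=2: π = [0.3301, 0.3828, 0.2871], E[r] = 1.9043, γ^t·E[r] = 1.218750, running G = 4.056250
t=3: π = [0.3271, 0.3870, 0.2859], E[r] = 1.9163, γ^t·E[r] = 0.981125, running G = 5.037375
t=4: π = [0.3266, 0.3876, 0.2857], E[r] = 1.9181, γ^t·E[r] = 0.785638, running G = 5.823013

G = 5.8230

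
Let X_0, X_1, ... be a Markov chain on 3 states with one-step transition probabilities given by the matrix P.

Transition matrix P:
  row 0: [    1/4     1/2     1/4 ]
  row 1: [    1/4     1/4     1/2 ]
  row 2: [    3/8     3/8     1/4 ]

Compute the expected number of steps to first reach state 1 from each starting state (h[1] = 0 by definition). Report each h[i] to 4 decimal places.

h = [2.1333, 0.0000, 2.4000]

First-step conditioning: h[1] = 0; for i ≠ 1, h[i] = 1 + Σ_k P[i][k]·h[k].
  h[0] = 1 + 1/4·h[0] + 1/4·h[2]
  h[2] = 1 + 3/8·h[0] + 1/4·h[2]
Solving the 2×2 linear system over states ≠ 1 gives exactly h = [32/15, 0, 12/5] (h[1] = 0 is the target).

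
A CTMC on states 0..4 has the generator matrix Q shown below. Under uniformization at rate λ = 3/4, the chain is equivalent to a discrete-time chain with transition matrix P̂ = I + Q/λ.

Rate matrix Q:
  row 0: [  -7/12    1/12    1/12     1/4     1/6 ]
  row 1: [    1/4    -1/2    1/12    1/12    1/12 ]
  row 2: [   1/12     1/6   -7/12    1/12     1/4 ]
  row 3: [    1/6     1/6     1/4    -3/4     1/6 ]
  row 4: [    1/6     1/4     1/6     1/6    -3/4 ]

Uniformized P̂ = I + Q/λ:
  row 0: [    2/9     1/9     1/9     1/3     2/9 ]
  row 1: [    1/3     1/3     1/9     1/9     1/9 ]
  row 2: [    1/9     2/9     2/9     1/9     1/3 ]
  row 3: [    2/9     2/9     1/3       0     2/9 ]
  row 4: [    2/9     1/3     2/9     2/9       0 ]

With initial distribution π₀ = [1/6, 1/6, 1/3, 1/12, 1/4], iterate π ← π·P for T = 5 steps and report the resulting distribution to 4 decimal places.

t=0: π = [0.1667, 0.1667, 0.3333, 0.0833, 0.2500]
t=1: π = [0.2037, 0.2500, 0.1944, 0.1667, 0.1852]
t=2: π = [0.2284, 0.2479, 0.1903, 0.1584, 0.1749]
t=3: π = [0.2286, 0.2438, 0.1869, 0.1637, 0.1770]
t=4: π = [0.2285, 0.2436, 0.1879, 0.1634, 0.1766]
t=5: π = [0.2284, 0.2435, 0.1879, 0.1634, 0.1768]

π = [0.2284, 0.2435, 0.1879, 0.1634, 0.1768]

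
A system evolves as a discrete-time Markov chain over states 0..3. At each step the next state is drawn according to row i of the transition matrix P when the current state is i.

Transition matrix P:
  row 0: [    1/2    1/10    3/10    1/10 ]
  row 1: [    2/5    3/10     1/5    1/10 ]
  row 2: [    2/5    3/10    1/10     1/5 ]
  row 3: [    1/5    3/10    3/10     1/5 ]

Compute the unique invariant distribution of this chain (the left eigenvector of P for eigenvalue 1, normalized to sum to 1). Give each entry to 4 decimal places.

Balance equations π_j = Σ_i π_i·P[i][j]:
  π_0 = 1/2·π_0 + 2/5·π_1 + 2/5·π_2 + 1/5·π_3
  π_1 = 1/10·π_0 + 3/10·π_1 + 3/10·π_2 + 3/10·π_3
  π_2 = 3/10·π_0 + 1/5·π_1 + 1/10·π_2 + 3/10·π_3
  normalize: π_0 + π_1 + π_2 + π_3 = 1
Solving the linear system gives exactly π = [183/442, 48/221, 205/884, 121/884].

π = [0.4140, 0.2172, 0.2319, 0.1369]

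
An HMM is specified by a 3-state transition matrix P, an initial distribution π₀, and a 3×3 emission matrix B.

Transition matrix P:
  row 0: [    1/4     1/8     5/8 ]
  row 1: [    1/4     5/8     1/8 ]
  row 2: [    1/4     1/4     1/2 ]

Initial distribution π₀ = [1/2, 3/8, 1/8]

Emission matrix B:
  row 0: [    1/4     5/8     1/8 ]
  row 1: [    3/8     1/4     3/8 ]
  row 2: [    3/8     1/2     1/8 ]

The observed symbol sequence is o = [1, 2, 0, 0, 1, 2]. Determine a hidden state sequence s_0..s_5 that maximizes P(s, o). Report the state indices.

path = [1, 1, 1, 1, 1, 1]

t=0: δ = [3.125e-01, 9.375e-02, 6.250e-02]  (obs o_0=1)
t=1: δ = [9.766e-03, 2.197e-02, 2.441e-02]  ψ = [0, 1, 0]  (obs o_1=2)
t=2: δ = [1.526e-03, 5.150e-03, 4.578e-03]  ψ = [2, 1, 2]  (obs o_2=0)
t=3: δ = [3.219e-04, 1.207e-03, 8.583e-04]  ψ = [1, 1, 2]  (obs o_3=0)
t=4: δ = [1.886e-04, 1.886e-04, 2.146e-04]  ψ = [1, 1, 2]  (obs o_4=1)
t=5: δ = [6.706e-06, 4.420e-05, 1.473e-05]  ψ = [2, 1, 0]  (obs o_5=2)
backtrack: best end state = 1; path = [1, 1, 1, 1, 1, 1]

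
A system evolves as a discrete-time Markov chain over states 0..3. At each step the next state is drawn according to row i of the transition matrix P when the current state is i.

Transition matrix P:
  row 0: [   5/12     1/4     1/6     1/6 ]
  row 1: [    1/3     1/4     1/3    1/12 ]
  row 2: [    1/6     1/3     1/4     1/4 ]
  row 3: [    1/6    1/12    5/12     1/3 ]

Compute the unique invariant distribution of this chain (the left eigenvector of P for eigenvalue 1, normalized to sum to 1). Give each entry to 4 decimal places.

Balance equations π_j = Σ_i π_i·P[i][j]:
  π_0 = 5/12·π_0 + 1/3·π_1 + 1/6·π_2 + 1/6·π_3
  π_1 = 1/4·π_0 + 1/4·π_1 + 1/3·π_2 + 1/12·π_3
  π_2 = 1/6·π_0 + 1/3·π_1 + 1/4·π_2 + 5/12·π_3
  normalize: π_0 + π_1 + π_2 + π_3 = 1
Solving the linear system gives exactly π = [344/1249, 299/1249, 351/1249, 255/1249].

π = [0.2754, 0.2394, 0.2810, 0.2042]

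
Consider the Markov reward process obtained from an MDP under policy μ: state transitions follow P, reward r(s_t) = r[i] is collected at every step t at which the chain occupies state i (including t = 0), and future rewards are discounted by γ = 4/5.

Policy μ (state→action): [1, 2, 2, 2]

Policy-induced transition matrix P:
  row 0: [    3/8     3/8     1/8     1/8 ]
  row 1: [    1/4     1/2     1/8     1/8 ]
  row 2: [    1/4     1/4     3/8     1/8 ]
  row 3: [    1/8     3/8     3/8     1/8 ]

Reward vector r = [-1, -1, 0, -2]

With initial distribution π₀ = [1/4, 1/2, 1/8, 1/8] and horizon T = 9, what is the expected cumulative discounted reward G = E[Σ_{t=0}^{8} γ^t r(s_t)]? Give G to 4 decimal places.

G = -4.0723

t=0: π = [0.2500, 0.5000, 0.1250, 0.1250], E[r] = -1.0000, γ^t·E[r] = -1.000000, running G = -1.000000
t=1: π = [0.2656, 0.4219, 0.1875, 0.1250], E[r] = -0.9375, γ^t·E[r] = -0.750000, running G = -1.750000
t=2: π = [0.2676, 0.4043, 0.2031, 0.1250], E[r] = -0.9219, γ^t·E[r] = -0.590000, running G = -2.340000
t=3: π = [0.2678, 0.4001, 0.2070, 0.1250], E[r] = -0.9180, γ^t·E[r] = -0.470000, running G = -2.810000
t=4: π = [0.2679, 0.3991, 0.2080, 0.1250], E[r] = -0.9170, γ^t·E[r] = -0.375600, running G = -3.185600
t=5: π = [0.2679, 0.3989, 0.2083, 0.1250], E[r] = -0.9167, γ^t·E[r] = -0.300400, running G = -3.486000
t=6: π = [0.2679, 0.3988, 0.2083, 0.1250], E[r] = -0.9167, γ^t·E[r] = -0.240304, running G = -3.726304
t=7: π = [0.2679, 0.3988, 0.2083, 0.1250], E[r] = -0.9167, γ^t·E[r] = -0.192240, running G = -3.918544
t=8: π = [0.2679, 0.3988, 0.2083, 0.1250], E[r] = -0.9167, γ^t·E[r] = -0.153791, running G = -4.072335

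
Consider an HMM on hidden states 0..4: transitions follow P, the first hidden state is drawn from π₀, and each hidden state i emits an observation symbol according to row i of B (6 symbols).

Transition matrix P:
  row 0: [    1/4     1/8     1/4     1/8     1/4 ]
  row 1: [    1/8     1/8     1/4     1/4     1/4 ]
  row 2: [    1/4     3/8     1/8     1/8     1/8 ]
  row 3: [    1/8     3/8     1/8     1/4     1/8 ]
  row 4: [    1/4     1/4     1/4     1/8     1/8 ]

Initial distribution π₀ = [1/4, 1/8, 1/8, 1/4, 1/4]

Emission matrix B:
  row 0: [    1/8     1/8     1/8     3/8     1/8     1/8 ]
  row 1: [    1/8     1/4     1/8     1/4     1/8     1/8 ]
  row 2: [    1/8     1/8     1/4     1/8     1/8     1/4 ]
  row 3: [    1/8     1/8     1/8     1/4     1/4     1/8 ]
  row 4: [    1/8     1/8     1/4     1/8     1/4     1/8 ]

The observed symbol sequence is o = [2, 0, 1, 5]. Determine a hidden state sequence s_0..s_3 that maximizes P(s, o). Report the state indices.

path = [4, 2, 1, 2]

t=0: δ = [3.125e-02, 1.562e-02, 3.125e-02, 3.125e-02, 6.250e-02]  (obs o_0=2)
t=1: δ = [1.953e-03, 1.953e-03, 1.953e-03, 9.766e-04, 9.766e-04]  ψ = [4, 4, 4, 3, 0]  (obs o_1=0)
t=2: δ = [6.104e-05, 1.831e-04, 6.104e-05, 6.104e-05, 6.104e-05]  ψ = [0, 2, 0, 1, 0]  (obs o_2=1)
t=3: δ = [2.861e-06, 2.861e-06, 1.144e-05, 5.722e-06, 5.722e-06]  ψ = [1, 1, 1, 1, 1]  (obs o_3=5)
backtrack: best end state = 2; path = [4, 2, 1, 2]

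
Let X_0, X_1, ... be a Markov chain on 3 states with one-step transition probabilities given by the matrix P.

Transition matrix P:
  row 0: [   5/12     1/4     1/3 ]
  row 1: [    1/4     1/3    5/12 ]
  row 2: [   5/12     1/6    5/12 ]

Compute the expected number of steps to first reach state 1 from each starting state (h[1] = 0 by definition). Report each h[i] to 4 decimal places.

First-step conditioning: h[1] = 0; for i ≠ 1, h[i] = 1 + Σ_k P[i][k]·h[k].
  h[0] = 1 + 5/12·h[0] + 1/3·h[2]
  h[2] = 1 + 5/12·h[0] + 5/12·h[2]
Solving the 2×2 linear system over states ≠ 1 gives exactly h = [132/29, 0, 144/29] (h[1] = 0 is the target).

h = [4.5517, 0.0000, 4.9655]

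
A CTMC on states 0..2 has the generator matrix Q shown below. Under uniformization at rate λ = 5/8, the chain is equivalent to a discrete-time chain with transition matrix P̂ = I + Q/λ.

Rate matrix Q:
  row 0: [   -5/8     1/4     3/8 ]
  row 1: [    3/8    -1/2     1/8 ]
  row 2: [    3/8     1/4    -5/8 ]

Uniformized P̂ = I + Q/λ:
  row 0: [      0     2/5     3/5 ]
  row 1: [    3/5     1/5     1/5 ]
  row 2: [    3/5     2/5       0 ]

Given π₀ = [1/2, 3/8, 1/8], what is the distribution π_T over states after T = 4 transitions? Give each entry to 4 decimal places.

t=0: π = [0.5000, 0.3750, 0.1250]
t=1: π = [0.3000, 0.3250, 0.3750]
t=2: π = [0.4200, 0.3350, 0.2450]
t=3: π = [0.3480, 0.3330, 0.3190]
t=4: π = [0.3912, 0.3334, 0.2754]

π = [0.3912, 0.3334, 0.2754]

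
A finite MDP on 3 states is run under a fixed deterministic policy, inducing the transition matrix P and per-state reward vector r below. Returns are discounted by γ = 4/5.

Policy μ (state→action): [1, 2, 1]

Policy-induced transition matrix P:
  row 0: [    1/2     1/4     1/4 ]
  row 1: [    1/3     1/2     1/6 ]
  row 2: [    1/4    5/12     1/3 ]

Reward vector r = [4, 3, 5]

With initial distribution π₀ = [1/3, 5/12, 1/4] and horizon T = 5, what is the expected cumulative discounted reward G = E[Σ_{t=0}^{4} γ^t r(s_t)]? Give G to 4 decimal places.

G = 12.9177

t=0: π = [0.3333, 0.4167, 0.2500], E[r] = 3.8333, γ^t·E[r] = 3.833333, running G = 3.833333
t=1: π = [0.3681, 0.3958, 0.2361], E[r] = 3.8403, γ^t·E[r] = 3.072222, running G = 6.905556
t=2: π = [0.3750, 0.3883, 0.2367], E[r] = 3.8484, γ^t·E[r] = 2.462963, running G = 9.368519
t=3: π = [0.3761, 0.3865, 0.2374], E[r] = 3.8508, γ^t·E[r] = 1.971630, running G = 11.340148
t=4: π = [0.3762, 0.3862, 0.2376], E[r] = 3.8514, γ^t·E[r] = 1.577524, running G = 12.917672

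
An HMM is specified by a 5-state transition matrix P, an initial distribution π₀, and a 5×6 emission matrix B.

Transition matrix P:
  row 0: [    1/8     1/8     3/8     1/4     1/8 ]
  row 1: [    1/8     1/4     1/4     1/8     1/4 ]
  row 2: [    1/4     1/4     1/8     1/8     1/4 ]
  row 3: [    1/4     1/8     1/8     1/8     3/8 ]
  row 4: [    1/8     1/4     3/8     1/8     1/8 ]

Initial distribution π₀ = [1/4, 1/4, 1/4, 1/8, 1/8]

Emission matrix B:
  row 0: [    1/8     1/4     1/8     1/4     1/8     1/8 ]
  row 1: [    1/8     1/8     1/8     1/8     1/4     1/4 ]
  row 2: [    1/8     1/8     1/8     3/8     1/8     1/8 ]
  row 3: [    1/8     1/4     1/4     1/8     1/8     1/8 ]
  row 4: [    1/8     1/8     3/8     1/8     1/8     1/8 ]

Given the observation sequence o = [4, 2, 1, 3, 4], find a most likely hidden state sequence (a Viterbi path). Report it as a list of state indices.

path = [1, 4, 0, 2, 1]

t=0: δ = [3.125e-02, 6.250e-02, 3.125e-02, 1.562e-02, 1.562e-02]  (obs o_0=4)
t=1: δ = [9.766e-04, 1.953e-03, 1.953e-03, 1.953e-03, 5.859e-03]  ψ = [1, 1, 1, 0, 1]  (obs o_1=2)
t=2: δ = [1.831e-04, 1.831e-04, 2.747e-04, 1.831e-04, 9.155e-05]  ψ = [4, 4, 4, 4, 3]  (obs o_2=1)
t=3: δ = [1.717e-05, 8.583e-06, 2.575e-05, 5.722e-06, 8.583e-06]  ψ = [2, 2, 0, 0, 2]  (obs o_3=3)
t=4: δ = [8.047e-07, 1.609e-06, 8.047e-07, 5.364e-07, 8.047e-07]  ψ = [2, 2, 0, 0, 2]  (obs o_4=4)
backtrack: best end state = 1; path = [1, 4, 0, 2, 1]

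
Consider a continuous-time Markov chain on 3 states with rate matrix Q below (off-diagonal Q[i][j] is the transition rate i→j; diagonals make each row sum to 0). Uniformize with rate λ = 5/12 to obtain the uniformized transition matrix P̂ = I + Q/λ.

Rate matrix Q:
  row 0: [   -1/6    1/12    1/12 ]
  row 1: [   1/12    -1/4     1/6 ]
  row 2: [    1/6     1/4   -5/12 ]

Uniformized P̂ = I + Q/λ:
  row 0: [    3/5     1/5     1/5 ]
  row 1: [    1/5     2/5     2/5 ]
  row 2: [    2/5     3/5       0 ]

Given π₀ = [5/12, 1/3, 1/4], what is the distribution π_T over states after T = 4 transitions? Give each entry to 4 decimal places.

π = [0.4092, 0.3632, 0.2276]

t=0: π = [0.4167, 0.3333, 0.2500]
t=1: π = [0.4167, 0.3667, 0.2167]
t=2: π = [0.4100, 0.3600, 0.2300]
t=3: π = [0.4100, 0.3640, 0.2260]
t=4: π = [0.4092, 0.3632, 0.2276]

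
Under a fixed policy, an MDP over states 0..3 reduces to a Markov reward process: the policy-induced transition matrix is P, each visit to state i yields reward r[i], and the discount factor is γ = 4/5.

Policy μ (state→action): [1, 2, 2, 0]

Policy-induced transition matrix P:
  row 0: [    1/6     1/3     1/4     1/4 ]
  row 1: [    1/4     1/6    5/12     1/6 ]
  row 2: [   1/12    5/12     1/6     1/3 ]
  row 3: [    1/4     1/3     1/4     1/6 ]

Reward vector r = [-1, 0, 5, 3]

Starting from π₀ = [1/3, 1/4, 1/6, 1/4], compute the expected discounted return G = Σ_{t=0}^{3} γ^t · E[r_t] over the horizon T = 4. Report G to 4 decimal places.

t=0: π = [0.3333, 0.2500, 0.1667, 0.2500], E[r] = 1.2500, γ^t·E[r] = 1.250000, running G = 1.250000
t=1: π = [0.1944, 0.3056, 0.2778, 0.2222], E[r] = 1.8611, γ^t·E[r] = 1.488889, running G = 2.738889
t=2: π = [0.1875, 0.3056, 0.2778, 0.2292], E[r] = 1.8889, γ^t·E[r] = 1.208889, running G = 3.947778
t=3: π = [0.1881, 0.3056, 0.2778, 0.2286], E[r] = 1.8866, γ^t·E[r] = 0.965926, running G = 4.913704

G = 4.9137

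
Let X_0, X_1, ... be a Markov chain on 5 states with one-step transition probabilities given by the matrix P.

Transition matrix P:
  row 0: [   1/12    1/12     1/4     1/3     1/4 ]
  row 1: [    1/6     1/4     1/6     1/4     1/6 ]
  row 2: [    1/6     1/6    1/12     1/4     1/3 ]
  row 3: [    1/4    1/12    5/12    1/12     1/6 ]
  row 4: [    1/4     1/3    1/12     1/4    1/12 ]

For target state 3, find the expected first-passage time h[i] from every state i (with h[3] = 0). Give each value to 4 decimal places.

First-step conditioning: h[3] = 0; for i ≠ 3, h[i] = 1 + Σ_k P[i][k]·h[k].
  h[0] = 1 + 1/12·h[0] + 1/12·h[1] + 1/4·h[2] + 1/4·h[4]
  h[1] = 1 + 1/6·h[0] + 1/4·h[1] + 1/6·h[2] + 1/6·h[4]
  h[2] = 1 + 1/6·h[0] + 1/6·h[1] + 1/12·h[2] + 1/3·h[4]
  h[4] = 1 + 1/4·h[0] + 1/3·h[1] + 1/12·h[2] + 1/12·h[4]
Solving the 4×4 linear system over states ≠ 3 gives exactly h = [2037/583, 2208/583, 2206/583, 0, 2195/583] (h[3] = 0 is the target).

h = [3.4940, 3.7873, 3.7839, 0.0000, 3.7650]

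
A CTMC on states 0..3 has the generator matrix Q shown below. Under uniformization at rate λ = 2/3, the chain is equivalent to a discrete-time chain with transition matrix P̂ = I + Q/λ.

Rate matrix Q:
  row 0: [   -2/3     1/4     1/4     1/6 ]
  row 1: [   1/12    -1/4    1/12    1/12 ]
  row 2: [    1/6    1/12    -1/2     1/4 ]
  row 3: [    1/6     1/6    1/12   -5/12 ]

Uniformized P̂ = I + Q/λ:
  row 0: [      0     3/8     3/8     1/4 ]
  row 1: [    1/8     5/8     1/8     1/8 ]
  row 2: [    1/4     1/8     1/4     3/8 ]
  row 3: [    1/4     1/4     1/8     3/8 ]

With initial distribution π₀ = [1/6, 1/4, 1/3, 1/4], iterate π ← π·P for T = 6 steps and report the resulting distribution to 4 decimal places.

t=0: π = [0.1667, 0.2500, 0.3333, 0.2500]
t=1: π = [0.1771, 0.3229, 0.2083, 0.2917]
t=2: π = [0.1654, 0.3672, 0.1953, 0.2721]
t=3: π = [0.1628, 0.3840, 0.1908, 0.2625]
t=4: π = [0.1613, 0.3905, 0.1895, 0.2587]
t=5: π = [0.1609, 0.3929, 0.1890, 0.2572]
t=6: π = [0.1607, 0.3938, 0.1888, 0.2567]

π = [0.1607, 0.3938, 0.1888, 0.2567]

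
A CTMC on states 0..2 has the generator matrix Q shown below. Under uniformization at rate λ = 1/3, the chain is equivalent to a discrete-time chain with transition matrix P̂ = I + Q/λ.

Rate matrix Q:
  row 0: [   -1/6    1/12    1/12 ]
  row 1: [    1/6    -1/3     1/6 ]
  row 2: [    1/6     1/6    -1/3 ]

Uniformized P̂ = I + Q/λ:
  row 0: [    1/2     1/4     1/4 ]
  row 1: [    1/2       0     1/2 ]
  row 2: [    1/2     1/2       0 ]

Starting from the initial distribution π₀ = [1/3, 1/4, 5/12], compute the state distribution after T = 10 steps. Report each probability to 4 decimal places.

π = [0.5000, 0.2499, 0.2501]

t=0: π = [0.3333, 0.2500, 0.4167]
t=1: π = [0.5000, 0.2917, 0.2083]
t=2: π = [0.5000, 0.2292, 0.2708]
t=3: π = [0.5000, 0.2604, 0.2396]
t=4: π = [0.5000, 0.2448, 0.2552]
t=5: π = [0.5000, 0.2526, 0.2474]
t=6: π = [0.5000, 0.2487, 0.2513]
t=7: π = [0.5000, 0.2507, 0.2493]
t=8: π = [0.5000, 0.2497, 0.2503]
t=9: π = [0.5000, 0.2502, 0.2498]
t=10: π = [0.5000, 0.2499, 0.2501]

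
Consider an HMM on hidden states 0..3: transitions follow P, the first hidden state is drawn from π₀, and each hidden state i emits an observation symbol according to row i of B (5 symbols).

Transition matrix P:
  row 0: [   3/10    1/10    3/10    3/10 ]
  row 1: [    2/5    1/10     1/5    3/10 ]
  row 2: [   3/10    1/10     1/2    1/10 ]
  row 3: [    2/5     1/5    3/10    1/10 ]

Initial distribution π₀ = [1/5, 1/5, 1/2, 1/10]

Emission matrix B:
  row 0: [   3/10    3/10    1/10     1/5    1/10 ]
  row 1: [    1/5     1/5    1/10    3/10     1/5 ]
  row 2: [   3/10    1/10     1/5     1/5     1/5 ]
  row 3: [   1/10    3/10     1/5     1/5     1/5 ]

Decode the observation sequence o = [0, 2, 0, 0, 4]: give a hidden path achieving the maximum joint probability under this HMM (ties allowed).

path = [2, 2, 2, 2, 2]

t=0: δ = [6.000e-02, 4.000e-02, 1.500e-01, 1.000e-02]  (obs o_0=0)
t=1: δ = [4.500e-03, 1.500e-03, 1.500e-02, 3.600e-03]  ψ = [2, 2, 2, 0]  (obs o_1=2)
t=2: δ = [1.350e-03, 3.000e-04, 2.250e-03, 1.500e-04]  ψ = [2, 2, 2, 2]  (obs o_2=0)
t=3: δ = [2.025e-04, 4.500e-05, 3.375e-04, 4.050e-05]  ψ = [2, 2, 2, 0]  (obs o_3=0)
t=4: δ = [1.013e-05, 6.750e-06, 3.375e-05, 1.215e-05]  ψ = [2, 2, 2, 0]  (obs o_4=4)
backtrack: best end state = 2; path = [2, 2, 2, 2, 2]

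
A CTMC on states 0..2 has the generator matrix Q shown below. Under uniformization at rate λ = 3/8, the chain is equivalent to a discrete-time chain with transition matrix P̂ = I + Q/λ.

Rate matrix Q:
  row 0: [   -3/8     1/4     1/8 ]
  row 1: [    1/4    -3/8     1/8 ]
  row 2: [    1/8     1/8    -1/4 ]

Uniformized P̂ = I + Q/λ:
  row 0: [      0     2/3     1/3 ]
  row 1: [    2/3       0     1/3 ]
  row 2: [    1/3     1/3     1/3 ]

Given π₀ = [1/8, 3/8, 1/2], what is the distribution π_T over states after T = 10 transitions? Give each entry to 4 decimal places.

π = [0.3312, 0.3355, 0.3333]

t=0: π = [0.1250, 0.3750, 0.5000]
t=1: π = [0.4167, 0.2500, 0.3333]
t=2: π = [0.2778, 0.3889, 0.3333]
t=3: π = [0.3704, 0.2963, 0.3333]
t=4: π = [0.3086, 0.3580, 0.3333]
t=5: π = [0.3498, 0.3169, 0.3333]
t=6: π = [0.3224, 0.3443, 0.3333]
t=7: π = [0.3406, 0.3260, 0.3333]
t=8: π = [0.3285, 0.3382, 0.3333]
t=9: π = [0.3366, 0.3301, 0.3333]
t=10: π = [0.3312, 0.3355, 0.3333]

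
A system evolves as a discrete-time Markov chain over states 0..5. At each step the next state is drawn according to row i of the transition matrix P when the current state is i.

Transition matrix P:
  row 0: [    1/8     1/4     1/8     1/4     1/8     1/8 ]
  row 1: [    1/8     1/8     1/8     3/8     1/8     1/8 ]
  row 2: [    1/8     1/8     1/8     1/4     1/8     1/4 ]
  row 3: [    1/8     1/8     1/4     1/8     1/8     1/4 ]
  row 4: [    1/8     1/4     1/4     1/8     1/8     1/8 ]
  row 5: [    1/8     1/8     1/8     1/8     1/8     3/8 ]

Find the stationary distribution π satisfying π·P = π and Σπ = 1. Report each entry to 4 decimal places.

π = [0.1250, 0.1563, 0.1657, 0.2004, 0.1250, 0.2277]

Balance equations π_j = Σ_i π_i·P[i][j]:
  π_0 = 1/8·π_0 + 1/8·π_1 + 1/8·π_2 + 1/8·π_3 + 1/8·π_4 + 1/8·π_5
  π_1 = 1/4·π_0 + 1/8·π_1 + 1/8·π_2 + 1/8·π_3 + 1/4·π_4 + 1/8·π_5
  π_2 = 1/8·π_0 + 1/8·π_1 + 1/8·π_2 + 1/4·π_3 + 1/4·π_4 + 1/8·π_5
  π_3 = 1/4·π_0 + 3/8·π_1 + 1/4·π_2 + 1/8·π_3 + 1/8·π_4 + 1/8·π_5
  π_4 = 1/8·π_0 + 1/8·π_1 + 1/8·π_2 + 1/8·π_3 + 1/8·π_4 + 1/8·π_5
  normalize: π_0 + π_1 + π_2 + π_3 + π_4 + π_5 = 1
Solving the linear system gives exactly π = [1/8, 5/32, 167/1008, 101/504, 1/8, 51/224].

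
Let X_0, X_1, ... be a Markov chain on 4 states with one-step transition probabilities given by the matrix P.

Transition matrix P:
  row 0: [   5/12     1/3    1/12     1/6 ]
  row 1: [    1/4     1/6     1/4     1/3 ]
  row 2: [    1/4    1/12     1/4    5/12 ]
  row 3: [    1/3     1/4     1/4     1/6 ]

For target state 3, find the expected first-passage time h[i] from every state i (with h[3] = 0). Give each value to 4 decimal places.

First-step conditioning: h[3] = 0; for i ≠ 3, h[i] = 1 + Σ_k P[i][k]·h[k].
  h[0] = 1 + 5/12·h[0] + 1/3·h[1] + 1/12·h[2]
  h[1] = 1 + 1/4·h[0] + 1/6·h[1] + 1/4·h[2]
  h[2] = 1 + 1/4·h[0] + 1/12·h[1] + 1/4·h[2]
Solving the 3×3 linear system over states ≠ 3 gives exactly h = [73/18, 10/3, 55/18, 0] (h[3] = 0 is the target).

h = [4.0556, 3.3333, 3.0556, 0.0000]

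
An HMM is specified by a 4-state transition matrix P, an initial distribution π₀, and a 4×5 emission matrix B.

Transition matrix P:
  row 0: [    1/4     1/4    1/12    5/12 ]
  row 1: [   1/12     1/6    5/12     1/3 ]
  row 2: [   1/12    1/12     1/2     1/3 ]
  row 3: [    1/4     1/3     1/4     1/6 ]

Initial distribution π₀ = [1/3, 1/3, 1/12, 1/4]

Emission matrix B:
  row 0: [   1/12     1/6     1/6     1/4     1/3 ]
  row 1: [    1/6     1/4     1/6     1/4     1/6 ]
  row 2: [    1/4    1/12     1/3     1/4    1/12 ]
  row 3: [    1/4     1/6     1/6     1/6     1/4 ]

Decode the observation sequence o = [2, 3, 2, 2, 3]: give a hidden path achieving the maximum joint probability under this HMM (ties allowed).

t=0: δ = [5.556e-02, 5.556e-02, 2.778e-02, 4.167e-02]  (obs o_0=2)
t=1: δ = [3.472e-03, 3.472e-03, 5.787e-03, 3.858e-03]  ψ = [0, 0, 1, 0]  (obs o_1=3)
t=2: δ = [1.608e-04, 2.143e-04, 9.645e-04, 3.215e-04]  ψ = [3, 3, 2, 2]  (obs o_2=2)
t=3: δ = [1.340e-05, 1.786e-05, 1.608e-04, 5.358e-05]  ψ = [2, 3, 2, 2]  (obs o_3=2)
t=4: δ = [3.349e-06, 4.465e-06, 2.009e-05, 8.931e-06]  ψ = [2, 3, 2, 2]  (obs o_4=3)
backtrack: best end state = 2; path = [1, 2, 2, 2, 2]

path = [1, 2, 2, 2, 2]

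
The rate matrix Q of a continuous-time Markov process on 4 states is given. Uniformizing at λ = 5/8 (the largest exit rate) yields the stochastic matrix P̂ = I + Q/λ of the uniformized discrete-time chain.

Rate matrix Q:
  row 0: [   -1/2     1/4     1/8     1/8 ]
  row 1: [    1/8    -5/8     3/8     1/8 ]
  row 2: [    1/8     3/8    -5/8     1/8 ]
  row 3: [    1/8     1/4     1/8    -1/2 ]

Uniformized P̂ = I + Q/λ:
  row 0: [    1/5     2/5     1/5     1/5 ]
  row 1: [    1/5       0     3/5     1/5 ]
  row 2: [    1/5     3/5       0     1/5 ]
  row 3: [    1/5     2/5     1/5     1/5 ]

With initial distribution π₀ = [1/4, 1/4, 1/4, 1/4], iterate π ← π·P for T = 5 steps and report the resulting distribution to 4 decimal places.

t=0: π = [0.2500, 0.2500, 0.2500, 0.2500]
t=1: π = [0.2000, 0.3500, 0.2500, 0.2000]
t=2: π = [0.2000, 0.3100, 0.2900, 0.2000]
t=3: π = [0.2000, 0.3340, 0.2660, 0.2000]
t=4: π = [0.2000, 0.3196, 0.2804, 0.2000]
t=5: π = [0.2000, 0.3282, 0.2718, 0.2000]

π = [0.2000, 0.3282, 0.2718, 0.2000]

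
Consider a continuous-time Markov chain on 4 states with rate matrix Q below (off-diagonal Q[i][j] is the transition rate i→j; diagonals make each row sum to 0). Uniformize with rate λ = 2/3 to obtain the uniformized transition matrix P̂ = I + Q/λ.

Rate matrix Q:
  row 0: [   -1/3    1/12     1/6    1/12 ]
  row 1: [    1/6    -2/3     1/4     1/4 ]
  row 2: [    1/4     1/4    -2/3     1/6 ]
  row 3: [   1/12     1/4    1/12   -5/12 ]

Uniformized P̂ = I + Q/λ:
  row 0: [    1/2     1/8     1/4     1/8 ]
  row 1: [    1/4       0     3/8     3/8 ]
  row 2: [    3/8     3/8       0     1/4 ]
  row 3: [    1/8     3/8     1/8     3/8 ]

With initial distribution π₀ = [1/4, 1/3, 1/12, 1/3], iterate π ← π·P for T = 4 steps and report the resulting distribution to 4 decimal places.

π = [0.3196, 0.2176, 0.1918, 0.2711]

t=0: π = [0.2500, 0.3333, 0.0833, 0.3333]
t=1: π = [0.2813, 0.1875, 0.2292, 0.3021]
t=2: π = [0.3112, 0.2344, 0.1784, 0.2760]
t=3: π = [0.3156, 0.2093, 0.2002, 0.2749]
t=4: π = [0.3196, 0.2176, 0.1918, 0.2711]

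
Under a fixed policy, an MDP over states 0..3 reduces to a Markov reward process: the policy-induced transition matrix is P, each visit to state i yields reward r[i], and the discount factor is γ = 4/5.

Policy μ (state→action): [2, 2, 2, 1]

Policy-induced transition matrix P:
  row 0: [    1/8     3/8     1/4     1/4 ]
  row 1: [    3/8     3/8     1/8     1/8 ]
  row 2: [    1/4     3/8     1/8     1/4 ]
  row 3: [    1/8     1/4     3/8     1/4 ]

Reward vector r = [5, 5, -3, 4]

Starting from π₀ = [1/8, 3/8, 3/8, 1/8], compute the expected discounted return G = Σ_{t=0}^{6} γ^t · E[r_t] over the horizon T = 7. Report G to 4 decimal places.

t=0: π = [0.1250, 0.3750, 0.3750, 0.1250], E[r] = 1.8750, γ^t·E[r] = 1.875000, running G = 1.875000
t=1: π = [0.2656, 0.3594, 0.1719, 0.2031], E[r] = 3.4219, γ^t·E[r] = 2.737500, running G = 4.612500
t=2: π = [0.2363, 0.3496, 0.2090, 0.2051], E[r] = 3.1230, γ^t·E[r] = 1.998750, running G = 6.611250
t=3: π = [0.2385, 0.3494, 0.2058, 0.2063], E[r] = 3.1472, γ^t·E[r] = 1.611375, running G = 8.222625
t=4: π = [0.2381, 0.3492, 0.2064, 0.2063], E[r] = 3.1425, γ^t·E[r] = 1.287188, running G = 9.509813
t=5: π = [0.2381, 0.3492, 0.2063, 0.2063], E[r] = 3.1429, γ^t·E[r] = 1.029874, running G = 10.539686
t=6: π = [0.2381, 0.3492, 0.2063, 0.2063], E[r] = 3.1429, γ^t·E[r] = 0.823880, running G = 11.363566

G = 11.3636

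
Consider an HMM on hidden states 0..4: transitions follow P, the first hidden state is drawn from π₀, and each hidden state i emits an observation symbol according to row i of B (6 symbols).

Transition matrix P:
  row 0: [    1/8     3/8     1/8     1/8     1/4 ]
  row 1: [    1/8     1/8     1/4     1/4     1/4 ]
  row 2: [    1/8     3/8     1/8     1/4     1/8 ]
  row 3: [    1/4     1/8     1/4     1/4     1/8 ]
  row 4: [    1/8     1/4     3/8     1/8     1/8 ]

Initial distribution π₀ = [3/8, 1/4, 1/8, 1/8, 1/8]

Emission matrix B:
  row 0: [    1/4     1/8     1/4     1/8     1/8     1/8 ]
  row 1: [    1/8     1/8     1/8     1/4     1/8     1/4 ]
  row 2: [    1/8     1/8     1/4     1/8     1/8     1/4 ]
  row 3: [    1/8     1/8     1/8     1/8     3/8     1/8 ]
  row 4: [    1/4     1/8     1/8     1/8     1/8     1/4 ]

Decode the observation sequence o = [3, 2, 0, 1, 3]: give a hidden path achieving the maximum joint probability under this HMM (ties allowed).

path = [0, 1, 4, 2, 1]

t=0: δ = [4.688e-02, 6.250e-02, 1.562e-02, 1.562e-02, 1.562e-02]  (obs o_0=3)
t=1: δ = [1.953e-03, 2.197e-03, 3.906e-03, 1.953e-03, 1.953e-03]  ψ = [1, 0, 1, 1, 1]  (obs o_1=2)
t=2: δ = [1.221e-04, 1.831e-04, 9.155e-05, 1.221e-04, 1.373e-04]  ψ = [2, 2, 4, 2, 1]  (obs o_2=0)
t=3: δ = [3.815e-06, 5.722e-06, 6.437e-06, 5.722e-06, 5.722e-06]  ψ = [3, 0, 4, 1, 1]  (obs o_3=1)
t=4: δ = [1.788e-07, 6.035e-07, 2.682e-07, 2.012e-07, 1.788e-07]  ψ = [3, 2, 4, 2, 1]  (obs o_4=3)
backtrack: best end state = 1; path = [0, 1, 4, 2, 1]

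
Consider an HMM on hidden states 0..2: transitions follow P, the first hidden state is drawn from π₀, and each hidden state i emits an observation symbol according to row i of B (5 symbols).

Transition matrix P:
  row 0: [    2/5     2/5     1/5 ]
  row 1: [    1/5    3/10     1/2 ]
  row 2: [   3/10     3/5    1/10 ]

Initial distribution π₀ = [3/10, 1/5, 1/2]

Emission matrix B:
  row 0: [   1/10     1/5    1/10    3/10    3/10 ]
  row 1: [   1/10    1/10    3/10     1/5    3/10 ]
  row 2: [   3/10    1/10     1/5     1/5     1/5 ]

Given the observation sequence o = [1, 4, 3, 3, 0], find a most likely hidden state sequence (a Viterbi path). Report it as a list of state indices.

path = [2, 1, 2, 1, 2]

t=0: δ = [6.000e-02, 2.000e-02, 5.000e-02]  (obs o_0=1)
t=1: δ = [7.200e-03, 9.000e-03, 2.400e-03]  ψ = [0, 2, 0]  (obs o_1=4)
t=2: δ = [8.640e-04, 5.760e-04, 9.000e-04]  ψ = [0, 0, 1]  (obs o_2=3)
t=3: δ = [1.037e-04, 1.080e-04, 5.760e-05]  ψ = [0, 2, 1]  (obs o_3=3)
t=4: δ = [4.147e-06, 4.147e-06, 1.620e-05]  ψ = [0, 0, 1]  (obs o_4=0)
backtrack: best end state = 2; path = [2, 1, 2, 1, 2]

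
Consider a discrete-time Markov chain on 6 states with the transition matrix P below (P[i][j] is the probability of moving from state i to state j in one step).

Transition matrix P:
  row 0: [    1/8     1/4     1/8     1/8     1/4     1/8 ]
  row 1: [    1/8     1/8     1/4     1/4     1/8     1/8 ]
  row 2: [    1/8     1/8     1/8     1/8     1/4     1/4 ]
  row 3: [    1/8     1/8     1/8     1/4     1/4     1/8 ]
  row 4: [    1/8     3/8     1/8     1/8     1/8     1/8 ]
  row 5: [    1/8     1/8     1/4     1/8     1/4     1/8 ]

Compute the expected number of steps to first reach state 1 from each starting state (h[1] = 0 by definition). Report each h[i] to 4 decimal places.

First-step conditioning: h[1] = 0; for i ≠ 1, h[i] = 1 + Σ_k P[i][k]·h[k].
  h[0] = 1 + 1/8·h[0] + 1/8·h[2] + 1/8·h[3] + 1/4·h[4] + 1/8·h[5]
  h[2] = 1 + 1/8·h[0] + 1/8·h[2] + 1/8·h[3] + 1/4·h[4] + 1/4·h[5]
  h[3] = 1 + 1/8·h[0] + 1/8·h[2] + 1/4·h[3] + 1/4·h[4] + 1/8·h[5]
  h[4] = 1 + 1/8·h[0] + 1/8·h[2] + 1/8·h[3] + 1/8·h[4] + 1/8·h[5]
  h[5] = 1 + 1/8·h[0] + 1/4·h[2] + 1/8·h[3] + 1/4·h[4] + 1/8·h[5]
Solving the 5×5 linear system over states ≠ 1 gives exactly h = [504/113, 0, 576/113, 576/113, 448/113, 576/113] (h[1] = 0 is the target).

h = [4.4602, 0.0000, 5.0973, 5.0973, 3.9646, 5.0973]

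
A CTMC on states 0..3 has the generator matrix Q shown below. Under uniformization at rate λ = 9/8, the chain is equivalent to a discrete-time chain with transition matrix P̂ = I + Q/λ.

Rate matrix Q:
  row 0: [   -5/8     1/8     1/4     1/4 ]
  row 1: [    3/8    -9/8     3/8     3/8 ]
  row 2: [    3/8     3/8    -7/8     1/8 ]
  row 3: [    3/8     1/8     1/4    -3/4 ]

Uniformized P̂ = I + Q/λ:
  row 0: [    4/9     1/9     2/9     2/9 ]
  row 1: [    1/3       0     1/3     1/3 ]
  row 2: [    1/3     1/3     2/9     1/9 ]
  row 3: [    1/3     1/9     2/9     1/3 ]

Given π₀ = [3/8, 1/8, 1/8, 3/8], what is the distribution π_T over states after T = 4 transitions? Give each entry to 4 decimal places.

π = [0.3750, 0.1479, 0.2385, 0.2386]

t=0: π = [0.3750, 0.1250, 0.1250, 0.3750]
t=1: π = [0.3750, 0.1250, 0.2361, 0.2639]
t=2: π = [0.3750, 0.1497, 0.2361, 0.2392]
t=3: π = [0.3750, 0.1469, 0.2389, 0.2392]
t=4: π = [0.3750, 0.1479, 0.2385, 0.2386]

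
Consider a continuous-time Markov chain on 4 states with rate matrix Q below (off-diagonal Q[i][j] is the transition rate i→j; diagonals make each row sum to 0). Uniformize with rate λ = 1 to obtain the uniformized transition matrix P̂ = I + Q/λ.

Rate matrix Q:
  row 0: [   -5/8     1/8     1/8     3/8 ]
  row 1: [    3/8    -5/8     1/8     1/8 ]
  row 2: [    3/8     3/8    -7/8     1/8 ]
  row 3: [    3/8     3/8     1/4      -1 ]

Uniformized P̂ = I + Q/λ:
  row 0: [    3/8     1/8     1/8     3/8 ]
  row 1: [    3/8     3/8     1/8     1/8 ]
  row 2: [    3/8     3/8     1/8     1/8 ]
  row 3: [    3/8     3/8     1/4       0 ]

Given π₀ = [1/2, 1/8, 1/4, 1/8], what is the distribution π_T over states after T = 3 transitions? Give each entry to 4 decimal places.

t=0: π = [0.5000, 0.1250, 0.2500, 0.1250]
t=1: π = [0.3750, 0.2500, 0.1406, 0.2344]
t=2: π = [0.3750, 0.2813, 0.1543, 0.1895]
t=3: π = [0.3750, 0.2813, 0.1487, 0.1951]

π = [0.3750, 0.2813, 0.1487, 0.1951]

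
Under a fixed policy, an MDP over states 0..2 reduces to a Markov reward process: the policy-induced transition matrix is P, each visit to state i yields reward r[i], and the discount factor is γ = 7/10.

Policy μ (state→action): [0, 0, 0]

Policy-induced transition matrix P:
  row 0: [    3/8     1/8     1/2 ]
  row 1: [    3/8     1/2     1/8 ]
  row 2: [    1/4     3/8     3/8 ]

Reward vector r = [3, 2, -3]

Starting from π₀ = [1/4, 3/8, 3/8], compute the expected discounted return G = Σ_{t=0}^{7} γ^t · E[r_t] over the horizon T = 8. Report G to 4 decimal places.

G = 1.8920

t=0: π = [0.2500, 0.3750, 0.3750], E[r] = 0.3750, γ^t·E[r] = 0.375000, running G = 0.375000
t=1: π = [0.3281, 0.3594, 0.3125], E[r] = 0.7656, γ^t·E[r] = 0.535938, running G = 0.910938
t=2: π = [0.3359, 0.3379, 0.3262], E[r] = 0.7051, γ^t·E[r] = 0.345488, running G = 1.256426
t=3: π = [0.3342, 0.3333, 0.3325], E[r] = 0.6716, γ^t·E[r] = 0.230369, running G = 1.486795
t=4: π = [0.3334, 0.3331, 0.3335], E[r] = 0.6661, γ^t·E[r] = 0.159932, running G = 1.646727
t=5: π = [0.3333, 0.3333, 0.3334], E[r] = 0.6663, γ^t·E[r] = 0.111984, running G = 1.758712
t=6: π = [0.3333, 0.3333, 0.3333], E[r] = 0.6666, γ^t·E[r] = 0.078425, running G = 1.837136
t=7: π = [0.3333, 0.3333, 0.3333], E[r] = 0.6667, γ^t·E[r] = 0.054903, running G = 1.892039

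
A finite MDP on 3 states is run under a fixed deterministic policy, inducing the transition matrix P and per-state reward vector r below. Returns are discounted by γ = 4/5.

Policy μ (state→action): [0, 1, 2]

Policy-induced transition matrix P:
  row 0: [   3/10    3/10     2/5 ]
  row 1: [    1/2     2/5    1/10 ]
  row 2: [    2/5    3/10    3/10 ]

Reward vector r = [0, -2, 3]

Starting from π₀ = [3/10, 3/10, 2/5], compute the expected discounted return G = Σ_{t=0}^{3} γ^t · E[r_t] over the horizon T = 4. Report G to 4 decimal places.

t=0: π = [0.3000, 0.3000, 0.4000], E[r] = 0.6000, γ^t·E[r] = 0.600000, running G = 0.600000
t=1: π = [0.4000, 0.3300, 0.2700], E[r] = 0.1500, γ^t·E[r] = 0.120000, running G = 0.720000
t=2: π = [0.3930, 0.3330, 0.2740], E[r] = 0.1560, γ^t·E[r] = 0.099840, running G = 0.819840
t=3: π = [0.3940, 0.3333, 0.2727], E[r] = 0.1515, γ^t·E[r] = 0.077568, running G = 0.897408

G = 0.8974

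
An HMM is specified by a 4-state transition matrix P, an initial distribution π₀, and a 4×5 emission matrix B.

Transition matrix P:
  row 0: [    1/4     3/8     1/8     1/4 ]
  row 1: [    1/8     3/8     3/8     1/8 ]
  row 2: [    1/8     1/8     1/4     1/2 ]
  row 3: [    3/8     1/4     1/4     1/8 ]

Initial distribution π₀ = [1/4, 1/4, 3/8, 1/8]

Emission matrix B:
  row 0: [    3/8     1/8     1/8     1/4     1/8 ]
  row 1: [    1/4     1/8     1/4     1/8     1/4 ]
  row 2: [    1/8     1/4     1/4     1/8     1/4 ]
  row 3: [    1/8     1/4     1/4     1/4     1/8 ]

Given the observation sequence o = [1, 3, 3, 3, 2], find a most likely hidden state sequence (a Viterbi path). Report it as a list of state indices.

t=0: δ = [3.125e-02, 3.125e-02, 9.375e-02, 3.125e-02]  (obs o_0=1)
t=1: δ = [2.930e-03, 1.465e-03, 2.930e-03, 1.172e-02]  ψ = [2, 0, 2, 2]  (obs o_1=3)
t=2: δ = [1.099e-03, 3.662e-04, 3.662e-04, 3.662e-04]  ψ = [3, 3, 3, 2]  (obs o_2=3)
t=3: δ = [6.866e-05, 5.150e-05, 1.717e-05, 6.866e-05]  ψ = [0, 0, 0, 0]  (obs o_3=3)
t=4: δ = [3.219e-06, 6.437e-06, 4.828e-06, 4.292e-06]  ψ = [3, 0, 1, 0]  (obs o_4=2)
backtrack: best end state = 1; path = [2, 3, 0, 0, 1]

path = [2, 3, 0, 0, 1]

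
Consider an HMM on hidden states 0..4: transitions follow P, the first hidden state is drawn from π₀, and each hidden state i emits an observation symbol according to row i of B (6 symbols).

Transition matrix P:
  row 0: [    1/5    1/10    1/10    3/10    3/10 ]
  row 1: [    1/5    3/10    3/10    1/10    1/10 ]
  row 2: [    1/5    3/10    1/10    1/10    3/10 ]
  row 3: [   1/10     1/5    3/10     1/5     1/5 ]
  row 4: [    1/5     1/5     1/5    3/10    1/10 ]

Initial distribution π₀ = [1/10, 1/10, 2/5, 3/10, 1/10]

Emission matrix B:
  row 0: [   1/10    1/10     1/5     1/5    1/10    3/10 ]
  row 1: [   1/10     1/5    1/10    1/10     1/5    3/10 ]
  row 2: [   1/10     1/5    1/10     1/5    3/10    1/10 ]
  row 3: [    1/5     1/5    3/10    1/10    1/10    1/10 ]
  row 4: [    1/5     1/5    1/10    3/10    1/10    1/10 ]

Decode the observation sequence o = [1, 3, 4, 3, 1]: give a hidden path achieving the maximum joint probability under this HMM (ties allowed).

path = [2, 4, 2, 4, 3]

t=0: δ = [1.000e-02, 2.000e-02, 8.000e-02, 6.000e-02, 2.000e-02]  (obs o_0=1)
t=1: δ = [3.200e-03, 2.400e-03, 3.600e-03, 1.200e-03, 7.200e-03]  ψ = [2, 2, 3, 3, 2]  (obs o_1=3)
t=2: δ = [1.440e-04, 2.880e-04, 4.320e-04, 2.160e-04, 1.080e-04]  ψ = [4, 4, 4, 4, 2]  (obs o_2=4)
t=3: δ = [1.728e-05, 1.296e-05, 1.728e-05, 4.320e-06, 3.888e-05]  ψ = [2, 2, 1, 0, 2]  (obs o_3=3)
t=4: δ = [7.776e-07, 1.555e-06, 1.555e-06, 2.333e-06, 1.037e-06]  ψ = [4, 4, 4, 4, 0]  (obs o_4=1)
backtrack: best end state = 3; path = [2, 4, 2, 4, 3]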